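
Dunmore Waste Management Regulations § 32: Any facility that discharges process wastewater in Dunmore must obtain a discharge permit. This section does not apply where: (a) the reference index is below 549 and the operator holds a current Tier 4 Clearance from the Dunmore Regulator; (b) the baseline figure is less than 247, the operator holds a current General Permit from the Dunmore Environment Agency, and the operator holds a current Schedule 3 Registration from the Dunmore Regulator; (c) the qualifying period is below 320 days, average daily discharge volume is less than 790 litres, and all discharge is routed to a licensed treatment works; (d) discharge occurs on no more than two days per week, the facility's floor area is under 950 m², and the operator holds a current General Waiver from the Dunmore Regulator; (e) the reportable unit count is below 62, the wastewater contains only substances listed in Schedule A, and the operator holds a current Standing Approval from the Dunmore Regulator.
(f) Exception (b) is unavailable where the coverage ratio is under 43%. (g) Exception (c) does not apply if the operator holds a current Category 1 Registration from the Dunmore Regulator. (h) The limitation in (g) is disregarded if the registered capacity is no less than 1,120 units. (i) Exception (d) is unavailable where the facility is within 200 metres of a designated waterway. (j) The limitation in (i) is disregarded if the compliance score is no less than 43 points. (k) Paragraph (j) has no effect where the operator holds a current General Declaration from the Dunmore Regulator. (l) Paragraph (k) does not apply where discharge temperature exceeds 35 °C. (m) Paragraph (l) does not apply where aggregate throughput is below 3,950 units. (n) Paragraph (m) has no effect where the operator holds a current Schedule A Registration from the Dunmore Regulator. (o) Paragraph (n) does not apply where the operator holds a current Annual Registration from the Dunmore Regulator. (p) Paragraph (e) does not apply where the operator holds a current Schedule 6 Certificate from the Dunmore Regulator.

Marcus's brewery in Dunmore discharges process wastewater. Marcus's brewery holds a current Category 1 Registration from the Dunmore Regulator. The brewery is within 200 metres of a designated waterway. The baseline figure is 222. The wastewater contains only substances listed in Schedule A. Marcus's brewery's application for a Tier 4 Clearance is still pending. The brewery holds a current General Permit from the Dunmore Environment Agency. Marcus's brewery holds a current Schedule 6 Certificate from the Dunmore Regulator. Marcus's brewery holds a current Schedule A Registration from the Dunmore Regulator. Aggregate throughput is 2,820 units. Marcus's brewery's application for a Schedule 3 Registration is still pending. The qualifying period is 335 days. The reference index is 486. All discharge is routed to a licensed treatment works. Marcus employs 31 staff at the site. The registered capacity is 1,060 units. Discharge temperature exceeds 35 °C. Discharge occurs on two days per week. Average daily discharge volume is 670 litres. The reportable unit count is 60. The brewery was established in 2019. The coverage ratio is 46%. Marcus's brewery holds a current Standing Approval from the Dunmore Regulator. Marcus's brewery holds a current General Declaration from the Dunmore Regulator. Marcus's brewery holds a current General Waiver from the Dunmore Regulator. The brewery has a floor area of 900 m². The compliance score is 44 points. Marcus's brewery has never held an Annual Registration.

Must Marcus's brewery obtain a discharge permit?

Exception (a) fails — the Tier 4 Clearance is not current.
Exception (b) requires that the operator holds a current Schedule 3 Registration from the Dunmore Regulator; but there is no Schedule 3 Registration in force, so (b) is unavailable.
Exception (c) fails — the qualifying period is 335 days, not below 320 days.
All of (d)'s requirements are met (discharge occurs on no more than two days per week; the facility's floor area is 900 m², under the 950 m² limit; a current General Waiver is held). As to paragraphs (i)–(o): (i) would limit (d) — the brewery is within 200 m of a designated waterway — but (j) sets (i) aside: (j) operates against (i): the compliance score is 44 points, meeting the 43 points threshold. (k) is triggered (a current General Declaration is held), but is overridden by (l): (l) operates against (k): discharge temperature exceeds 35 °C. (m) would limit (l) — aggregate throughput is 2,820 units, below the 3,950 units limit — but (n) sets (m) aside: (n) is triggered — a current Schedule A Registration is held. (o), which would lift (n), is not triggered — no current Annual Registration is held. (d) remains available.
All of (e)'s requirements are met (the reportable unit count is 60, below the 62 limit; the wastewater is Schedule-A-only; a current Standing Approval is held). But: (p) is engaged — a current Schedule 6 Certificate is held. Exception (e) does not apply.

No — exception (d) applies; Marcus's brewery is not required to obtain a discharge permit.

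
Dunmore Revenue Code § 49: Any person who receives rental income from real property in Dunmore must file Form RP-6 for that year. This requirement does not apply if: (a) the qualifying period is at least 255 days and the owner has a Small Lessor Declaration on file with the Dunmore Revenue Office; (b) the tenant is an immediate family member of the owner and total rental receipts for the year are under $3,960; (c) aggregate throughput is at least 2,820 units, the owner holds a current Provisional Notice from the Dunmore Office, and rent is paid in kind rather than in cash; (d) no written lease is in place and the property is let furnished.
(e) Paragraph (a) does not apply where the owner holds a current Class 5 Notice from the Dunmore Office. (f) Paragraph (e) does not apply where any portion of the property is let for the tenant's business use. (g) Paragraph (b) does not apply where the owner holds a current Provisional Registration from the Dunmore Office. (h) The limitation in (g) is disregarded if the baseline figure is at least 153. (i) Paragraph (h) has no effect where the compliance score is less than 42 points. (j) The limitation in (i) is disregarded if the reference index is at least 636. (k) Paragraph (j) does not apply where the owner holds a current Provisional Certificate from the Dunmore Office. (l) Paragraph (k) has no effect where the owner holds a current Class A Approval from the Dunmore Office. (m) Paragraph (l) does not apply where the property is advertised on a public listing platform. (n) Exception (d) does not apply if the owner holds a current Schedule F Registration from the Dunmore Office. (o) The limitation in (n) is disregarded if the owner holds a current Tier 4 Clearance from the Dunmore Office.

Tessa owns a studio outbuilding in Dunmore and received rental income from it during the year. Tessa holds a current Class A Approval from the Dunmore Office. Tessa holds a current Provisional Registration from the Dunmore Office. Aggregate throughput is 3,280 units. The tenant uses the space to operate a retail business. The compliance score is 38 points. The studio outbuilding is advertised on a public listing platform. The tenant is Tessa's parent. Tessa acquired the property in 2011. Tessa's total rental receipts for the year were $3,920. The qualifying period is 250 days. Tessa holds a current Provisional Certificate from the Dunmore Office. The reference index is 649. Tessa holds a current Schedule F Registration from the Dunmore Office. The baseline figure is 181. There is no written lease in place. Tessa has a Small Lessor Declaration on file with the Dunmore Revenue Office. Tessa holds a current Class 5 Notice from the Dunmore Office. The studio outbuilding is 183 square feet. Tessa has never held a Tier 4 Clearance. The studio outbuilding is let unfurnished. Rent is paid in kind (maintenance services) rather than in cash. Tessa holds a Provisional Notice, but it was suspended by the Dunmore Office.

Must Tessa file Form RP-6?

Yes — Tessa must file Form RP-6.

Exception (a) does not apply: the qualifying period is 250 days, short of 255 days.
Exception (b)'s conditions are all satisfied: the tenant is an immediate family member; total rental receipts for the year are $3,920, under the $3,960 limit. Turning to paragraphs (g)–(m): (g) operates — a current Provisional Registration is held. (h) would limit (g) — the baseline figure is 181, meeting the 153 threshold — but (i) sets (h) aside: (i) operates against (h): the compliance score is 38 points, less than the 42 points limit. (j) would limit (i) — the reference index is 649, meeting the 636 threshold — but (k) sets (j) aside: (k) operates against (j): a current Provisional Certificate is held. (l) is triggered (a current Class A Approval is held), but yields to (m): (m) applies — the property is publicly advertised. Exception (b) does not apply.
Exception (c) does not apply: there is no Provisional Notice in force.
Exception (d) does not apply: the property is let unfurnished.
Every exception is unavailable, so the rule governs.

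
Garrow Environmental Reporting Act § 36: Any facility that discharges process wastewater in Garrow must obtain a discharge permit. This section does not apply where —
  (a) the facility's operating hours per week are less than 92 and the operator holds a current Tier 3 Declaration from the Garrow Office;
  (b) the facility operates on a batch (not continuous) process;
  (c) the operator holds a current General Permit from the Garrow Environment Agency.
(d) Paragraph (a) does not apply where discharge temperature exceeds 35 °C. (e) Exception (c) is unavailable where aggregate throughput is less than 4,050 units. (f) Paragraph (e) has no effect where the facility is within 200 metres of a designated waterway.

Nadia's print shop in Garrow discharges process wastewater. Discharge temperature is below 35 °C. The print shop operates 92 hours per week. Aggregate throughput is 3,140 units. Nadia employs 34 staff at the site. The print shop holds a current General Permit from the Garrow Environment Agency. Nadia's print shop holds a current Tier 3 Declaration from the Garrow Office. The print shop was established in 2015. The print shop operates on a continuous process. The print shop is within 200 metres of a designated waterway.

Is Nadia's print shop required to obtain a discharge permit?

No — exception (c) applies; Nadia's print shop is not required to obtain a discharge permit.

Exception (a) does not apply: the facility's operating hours per week are 92, not less than 92.
Exception (b) requires that the facility operates on a batch (not continuous) process; but the facility operates on a continuous process, so (b) is unavailable.
All of (c)'s requirements are met (a current General Permit is held). Applying paragraphs (e)–(f): (e) would limit (c) — aggregate throughput is 3,140 units, less than the 4,050 units limit — but (f) sets (e) aside: (f) operates — the print shop is within 200 m of a designated waterway. (c) remains available.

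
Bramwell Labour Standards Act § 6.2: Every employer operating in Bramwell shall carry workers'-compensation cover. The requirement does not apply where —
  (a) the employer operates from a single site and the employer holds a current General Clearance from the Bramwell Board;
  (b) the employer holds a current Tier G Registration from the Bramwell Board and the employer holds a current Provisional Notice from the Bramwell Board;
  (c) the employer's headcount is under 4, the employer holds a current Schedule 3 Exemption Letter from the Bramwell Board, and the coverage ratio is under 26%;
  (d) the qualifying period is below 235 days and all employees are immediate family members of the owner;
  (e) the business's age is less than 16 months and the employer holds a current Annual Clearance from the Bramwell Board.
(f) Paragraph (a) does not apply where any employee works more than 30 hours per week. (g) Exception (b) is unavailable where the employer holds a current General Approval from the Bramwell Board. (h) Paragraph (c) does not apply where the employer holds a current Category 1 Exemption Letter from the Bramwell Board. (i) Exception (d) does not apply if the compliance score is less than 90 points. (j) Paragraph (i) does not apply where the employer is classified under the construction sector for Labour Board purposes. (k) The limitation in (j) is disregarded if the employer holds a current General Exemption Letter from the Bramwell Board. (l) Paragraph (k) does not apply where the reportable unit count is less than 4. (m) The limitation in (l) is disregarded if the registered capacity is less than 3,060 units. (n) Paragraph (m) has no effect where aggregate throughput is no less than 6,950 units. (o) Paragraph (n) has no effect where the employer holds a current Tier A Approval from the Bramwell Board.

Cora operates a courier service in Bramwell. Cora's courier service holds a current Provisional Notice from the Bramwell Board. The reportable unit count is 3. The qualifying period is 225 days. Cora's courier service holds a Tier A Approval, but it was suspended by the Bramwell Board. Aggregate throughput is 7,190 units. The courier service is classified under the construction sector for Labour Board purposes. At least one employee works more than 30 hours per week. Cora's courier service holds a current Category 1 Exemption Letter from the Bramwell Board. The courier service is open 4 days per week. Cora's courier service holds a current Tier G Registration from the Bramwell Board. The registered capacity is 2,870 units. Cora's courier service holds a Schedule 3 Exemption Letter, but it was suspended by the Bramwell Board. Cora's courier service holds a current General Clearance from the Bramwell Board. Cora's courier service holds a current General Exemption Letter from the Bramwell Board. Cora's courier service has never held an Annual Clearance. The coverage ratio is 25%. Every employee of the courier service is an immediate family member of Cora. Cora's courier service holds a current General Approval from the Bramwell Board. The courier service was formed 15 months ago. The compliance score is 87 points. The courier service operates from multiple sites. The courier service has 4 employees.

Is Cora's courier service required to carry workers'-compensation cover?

No — exception (d) applies; Cora's courier service is not required to carry workers'-compensation cover.

Exception (a) does not apply: the employer operates from multiple sites.
Exception (b)'s conditions are all satisfied: a current Tier G Registration is held; a current Provisional Notice is held. Turning to paragraph (g): (g) is triggered — a current General Approval is held. So (b) is unavailable.
Exception (c) does not apply: the employer's headcount is 4, not under 4.
Exception (d): the qualifying period is 225 days, below the 235 days limit; every employee is an immediate family member — every condition holds. Applying paragraphs (i)–(o): (i) would limit (d) — the compliance score is 87 points, less than the 90 points limit — but (j) sets (i) aside: (j) operates against (i): the courier service is classified under the construction sector. (k) is triggered (a current General Exemption Letter is held), but is overridden by (l): (l) operates against (k): the reportable unit count is 3, less than the 4 limit. (m) would limit (l) — the registered capacity is 2,870 units, less than the 3,060 units limit — but (n) sets (m) aside: (n) operates against (m): aggregate throughput is 7,190 units, meeting the 6,950 units threshold. (o) does not operate here (there is no Tier A Approval in force), so (n) stands. So (d) applies.
Exception (e) fails — the Annual Clearance is not current.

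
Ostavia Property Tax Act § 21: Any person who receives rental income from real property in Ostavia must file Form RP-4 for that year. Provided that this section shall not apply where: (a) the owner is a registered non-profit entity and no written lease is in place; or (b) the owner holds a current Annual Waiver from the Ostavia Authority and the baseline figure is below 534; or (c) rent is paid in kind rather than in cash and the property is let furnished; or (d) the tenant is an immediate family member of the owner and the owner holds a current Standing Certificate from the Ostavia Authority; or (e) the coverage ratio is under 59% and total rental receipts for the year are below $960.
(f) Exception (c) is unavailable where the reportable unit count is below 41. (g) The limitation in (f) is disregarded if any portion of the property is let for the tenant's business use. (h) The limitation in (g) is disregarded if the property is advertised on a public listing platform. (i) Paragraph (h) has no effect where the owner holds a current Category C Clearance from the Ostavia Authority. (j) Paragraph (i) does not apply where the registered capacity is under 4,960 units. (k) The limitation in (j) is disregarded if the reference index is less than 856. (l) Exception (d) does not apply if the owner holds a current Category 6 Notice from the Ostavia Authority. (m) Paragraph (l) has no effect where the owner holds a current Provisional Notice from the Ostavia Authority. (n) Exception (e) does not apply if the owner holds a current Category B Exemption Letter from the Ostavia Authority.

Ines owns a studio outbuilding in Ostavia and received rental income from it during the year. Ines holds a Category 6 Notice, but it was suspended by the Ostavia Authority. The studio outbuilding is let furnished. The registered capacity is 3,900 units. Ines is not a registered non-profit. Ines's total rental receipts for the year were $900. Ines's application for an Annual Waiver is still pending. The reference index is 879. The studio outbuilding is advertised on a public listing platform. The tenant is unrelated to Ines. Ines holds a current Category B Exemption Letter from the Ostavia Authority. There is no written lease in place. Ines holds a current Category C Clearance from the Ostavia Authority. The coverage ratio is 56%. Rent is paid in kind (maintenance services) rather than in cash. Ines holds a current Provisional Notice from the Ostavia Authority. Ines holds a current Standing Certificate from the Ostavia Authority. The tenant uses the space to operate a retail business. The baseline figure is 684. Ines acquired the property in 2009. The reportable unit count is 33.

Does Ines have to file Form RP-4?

Exception (a) fails — Ines is not a registered non-profit.
Exception (b) does not apply: no current Annual Waiver is held.
Exception (c) is satisfied on its face — rent is paid in kind; the property is let furnished. But: (f) operates against (c): the reportable unit count is 33, below the 41 limit. (g) is triggered (the space is let for business use), but is overridden by (h): (h) applies — the property is publicly advertised. (i) applies (a current Category C Clearance is held), but yields to (j): (j) applies — the registered capacity is 3,900 units, under the 4,960 units limit. (k) is not triggered (the reference index is 879, not less than 856), so (j) stands. So (c) is unavailable.
Exception (d) does not apply: the tenant is unrelated to the owner.
Exception (e): the coverage ratio is 56%, under the 59% limit; total rental receipts for the year are $900, below the $960 limit — every condition holds. But applying paragraph (n): (n) operates against (e): a current Category B Exemption Letter is held. So (e) is unavailable.
Every exception is unavailable, so the rule governs.

Yes — Ines must file Form RP-4.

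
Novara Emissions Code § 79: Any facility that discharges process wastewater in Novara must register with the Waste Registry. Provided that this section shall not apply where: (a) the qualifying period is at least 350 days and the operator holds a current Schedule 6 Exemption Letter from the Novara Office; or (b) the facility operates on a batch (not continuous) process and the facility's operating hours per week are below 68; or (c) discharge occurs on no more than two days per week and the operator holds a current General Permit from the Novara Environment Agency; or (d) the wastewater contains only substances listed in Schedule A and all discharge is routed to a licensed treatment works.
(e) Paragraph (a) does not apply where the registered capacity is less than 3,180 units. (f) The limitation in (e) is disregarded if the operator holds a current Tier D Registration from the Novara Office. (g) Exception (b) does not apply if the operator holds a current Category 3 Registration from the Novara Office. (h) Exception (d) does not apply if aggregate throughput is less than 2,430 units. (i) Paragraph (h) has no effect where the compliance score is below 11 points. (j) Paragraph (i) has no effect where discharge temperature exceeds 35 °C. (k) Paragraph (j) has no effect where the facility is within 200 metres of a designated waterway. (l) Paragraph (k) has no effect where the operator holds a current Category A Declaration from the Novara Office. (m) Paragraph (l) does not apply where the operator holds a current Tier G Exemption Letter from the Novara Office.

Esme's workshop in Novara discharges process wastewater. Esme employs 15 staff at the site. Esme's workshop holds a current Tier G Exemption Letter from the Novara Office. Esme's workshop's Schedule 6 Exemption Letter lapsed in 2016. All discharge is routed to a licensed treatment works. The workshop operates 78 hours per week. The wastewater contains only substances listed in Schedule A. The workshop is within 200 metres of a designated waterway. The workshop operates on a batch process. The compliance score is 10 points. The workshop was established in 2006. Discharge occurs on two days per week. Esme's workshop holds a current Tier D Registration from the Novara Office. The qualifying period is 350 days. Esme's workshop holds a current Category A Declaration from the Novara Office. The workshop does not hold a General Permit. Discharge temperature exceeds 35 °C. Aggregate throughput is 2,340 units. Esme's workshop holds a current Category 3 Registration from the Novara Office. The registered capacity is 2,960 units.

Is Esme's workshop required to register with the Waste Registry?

No — exception (d) applies; Esme's workshop is not required to register with the Waste Registry.

Exception (a) requires that the operator holds a current Schedule 6 Exemption Letter from the Novara Office; but there is no Schedule 6 Exemption Letter in force, so (a) is unavailable.
Exception (b) does not apply: the facility's operating hours per week are 78, not below 68.
Exception (c) requires that the operator holds a current General Permit from the Novara Environment Agency; but no General Permit is held, so (c) is unavailable.
Exception (d): the wastewater is Schedule-A-only; discharge is routed to a licensed treatment works — every condition holds. Considering the limiting provisions: (h) would limit (d) — aggregate throughput is 2,340 units, less than the 2,430 units limit — but (i) sets (h) aside: (i) applies — the compliance score is 10 points, below the 11 points limit. (j) would limit (i) — discharge temperature exceeds 35 °C — but (k) sets (j) aside: (k) applies — the workshop is within 200 m of a designated waterway. (l) would limit (k) — a current Category A Declaration is held — but (m) sets (l) aside: (m) is triggered — a current Tier G Exemption Letter is held. Exception (d) stands.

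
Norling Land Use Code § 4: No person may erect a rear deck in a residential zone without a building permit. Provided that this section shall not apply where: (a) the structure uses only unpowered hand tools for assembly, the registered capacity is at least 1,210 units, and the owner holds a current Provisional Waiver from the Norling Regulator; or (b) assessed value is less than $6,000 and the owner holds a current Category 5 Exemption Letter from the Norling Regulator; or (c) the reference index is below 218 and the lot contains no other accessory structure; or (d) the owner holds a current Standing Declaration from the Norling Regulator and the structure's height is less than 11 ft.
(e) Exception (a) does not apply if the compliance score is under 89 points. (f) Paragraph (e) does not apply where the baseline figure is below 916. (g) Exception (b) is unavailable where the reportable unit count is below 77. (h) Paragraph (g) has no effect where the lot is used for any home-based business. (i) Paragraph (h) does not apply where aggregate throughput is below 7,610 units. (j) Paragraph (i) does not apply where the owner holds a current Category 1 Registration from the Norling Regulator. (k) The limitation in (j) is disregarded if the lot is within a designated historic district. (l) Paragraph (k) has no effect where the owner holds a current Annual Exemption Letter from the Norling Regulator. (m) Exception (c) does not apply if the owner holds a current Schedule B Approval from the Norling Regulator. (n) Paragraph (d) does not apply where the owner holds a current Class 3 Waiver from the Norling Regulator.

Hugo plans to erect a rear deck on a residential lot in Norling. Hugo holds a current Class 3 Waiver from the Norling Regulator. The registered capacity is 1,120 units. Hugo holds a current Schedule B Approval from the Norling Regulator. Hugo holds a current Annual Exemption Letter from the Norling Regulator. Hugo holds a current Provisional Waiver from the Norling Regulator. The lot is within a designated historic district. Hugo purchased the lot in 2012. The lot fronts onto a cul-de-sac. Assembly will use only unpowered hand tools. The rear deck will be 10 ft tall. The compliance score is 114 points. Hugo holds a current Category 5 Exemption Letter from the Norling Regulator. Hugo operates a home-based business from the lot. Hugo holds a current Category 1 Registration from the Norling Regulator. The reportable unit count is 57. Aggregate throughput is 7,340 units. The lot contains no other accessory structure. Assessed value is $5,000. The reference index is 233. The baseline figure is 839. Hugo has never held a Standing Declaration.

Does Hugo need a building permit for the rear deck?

Exception (a) fails — the registered capacity is 1,120 units, short of 1,210 units.
Exception (b): assessed value is $5,000, less than the $6,000 limit; a current Category 5 Exemption Letter is held — every condition holds. As to paragraphs (g)–(l): (g) would limit (b) — the reportable unit count is 57, below the 77 limit — but (h) sets (g) aside: (h) operates against (g): a home-based business operates on the lot. (i) would limit (h) — aggregate throughput is 7,340 units, below the 7,610 units limit — but (j) sets (i) aside: (j) operates against (i): a current Category 1 Registration is held. (k) applies (the lot is in a historic district), but is displaced by (l): (l) operates — a current Annual Exemption Letter is held. Exception (b) stands.
Exception (c) does not apply: the reference index is 233, not below 218.
Exception (d) does not apply: there is no Standing Declaration in force.

No — exception (b) applies; Hugo does not need a building permit.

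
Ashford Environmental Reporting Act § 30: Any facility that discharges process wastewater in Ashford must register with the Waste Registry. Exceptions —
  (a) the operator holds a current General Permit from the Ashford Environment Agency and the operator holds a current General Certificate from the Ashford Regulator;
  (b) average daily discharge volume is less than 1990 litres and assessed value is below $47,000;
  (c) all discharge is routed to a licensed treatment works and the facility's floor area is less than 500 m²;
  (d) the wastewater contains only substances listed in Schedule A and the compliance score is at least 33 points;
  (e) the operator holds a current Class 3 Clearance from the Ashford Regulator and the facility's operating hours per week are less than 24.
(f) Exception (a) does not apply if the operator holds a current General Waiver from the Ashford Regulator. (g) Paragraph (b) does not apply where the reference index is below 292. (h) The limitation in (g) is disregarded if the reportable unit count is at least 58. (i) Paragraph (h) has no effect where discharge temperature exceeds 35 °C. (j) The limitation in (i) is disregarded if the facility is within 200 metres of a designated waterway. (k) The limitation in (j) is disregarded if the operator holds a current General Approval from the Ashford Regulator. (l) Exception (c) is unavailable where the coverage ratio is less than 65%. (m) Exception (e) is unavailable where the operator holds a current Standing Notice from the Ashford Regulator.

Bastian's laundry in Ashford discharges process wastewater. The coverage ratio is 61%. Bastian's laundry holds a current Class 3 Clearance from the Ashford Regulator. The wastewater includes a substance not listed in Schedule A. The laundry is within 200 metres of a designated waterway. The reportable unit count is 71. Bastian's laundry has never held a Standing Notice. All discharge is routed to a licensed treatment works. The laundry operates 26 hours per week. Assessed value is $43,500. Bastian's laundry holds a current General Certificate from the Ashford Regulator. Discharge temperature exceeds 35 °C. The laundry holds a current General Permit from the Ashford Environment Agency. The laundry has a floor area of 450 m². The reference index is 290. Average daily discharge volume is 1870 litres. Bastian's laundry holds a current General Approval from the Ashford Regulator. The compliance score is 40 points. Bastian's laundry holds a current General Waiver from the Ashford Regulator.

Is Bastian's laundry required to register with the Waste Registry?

Yes — Bastian's laundry must register with the Waste Registry.

Exception (a): a current General Permit is held; a current General Certificate is held — every condition holds. Turning to paragraph (f): (f) applies — a current General Waiver is held. (a) is therefore removed.
All of (b)'s requirements are met (average daily discharge volume is 1870 litres, less than the 1990 litres limit; assessed value is $43,500, below the $47,000 limit). Turning to paragraphs (g)–(k): (g) is engaged — the reference index is 290, below the 292 limit. (h) would limit (g) — the reportable unit count is 71, meeting the 58 threshold — but (i) sets (h) aside: (i) operates against (h): discharge temperature exceeds 35 °C. (j) operates (the laundry is within 200 m of a designated waterway), but is set aside by (k): (k) is triggered — a current General Approval is held. So (b) is unavailable.
Exception (c)'s conditions are all satisfied: discharge is routed to a licensed treatment works; the facility's floor area is 450 m², less than the 500 m² limit. But applying paragraph (l): (l) operates against (c): the coverage ratio is 61%, less than the 65% limit. So (c) is unavailable.
Exception (d) does not apply: the wastewater includes a non-Schedule-A substance.
Exception (e) requires that the facility's operating hours per week are less than 24; but the facility's operating hours per week are 26, not less than 24, so (e) is unavailable.
No exception applies. The general rule governs.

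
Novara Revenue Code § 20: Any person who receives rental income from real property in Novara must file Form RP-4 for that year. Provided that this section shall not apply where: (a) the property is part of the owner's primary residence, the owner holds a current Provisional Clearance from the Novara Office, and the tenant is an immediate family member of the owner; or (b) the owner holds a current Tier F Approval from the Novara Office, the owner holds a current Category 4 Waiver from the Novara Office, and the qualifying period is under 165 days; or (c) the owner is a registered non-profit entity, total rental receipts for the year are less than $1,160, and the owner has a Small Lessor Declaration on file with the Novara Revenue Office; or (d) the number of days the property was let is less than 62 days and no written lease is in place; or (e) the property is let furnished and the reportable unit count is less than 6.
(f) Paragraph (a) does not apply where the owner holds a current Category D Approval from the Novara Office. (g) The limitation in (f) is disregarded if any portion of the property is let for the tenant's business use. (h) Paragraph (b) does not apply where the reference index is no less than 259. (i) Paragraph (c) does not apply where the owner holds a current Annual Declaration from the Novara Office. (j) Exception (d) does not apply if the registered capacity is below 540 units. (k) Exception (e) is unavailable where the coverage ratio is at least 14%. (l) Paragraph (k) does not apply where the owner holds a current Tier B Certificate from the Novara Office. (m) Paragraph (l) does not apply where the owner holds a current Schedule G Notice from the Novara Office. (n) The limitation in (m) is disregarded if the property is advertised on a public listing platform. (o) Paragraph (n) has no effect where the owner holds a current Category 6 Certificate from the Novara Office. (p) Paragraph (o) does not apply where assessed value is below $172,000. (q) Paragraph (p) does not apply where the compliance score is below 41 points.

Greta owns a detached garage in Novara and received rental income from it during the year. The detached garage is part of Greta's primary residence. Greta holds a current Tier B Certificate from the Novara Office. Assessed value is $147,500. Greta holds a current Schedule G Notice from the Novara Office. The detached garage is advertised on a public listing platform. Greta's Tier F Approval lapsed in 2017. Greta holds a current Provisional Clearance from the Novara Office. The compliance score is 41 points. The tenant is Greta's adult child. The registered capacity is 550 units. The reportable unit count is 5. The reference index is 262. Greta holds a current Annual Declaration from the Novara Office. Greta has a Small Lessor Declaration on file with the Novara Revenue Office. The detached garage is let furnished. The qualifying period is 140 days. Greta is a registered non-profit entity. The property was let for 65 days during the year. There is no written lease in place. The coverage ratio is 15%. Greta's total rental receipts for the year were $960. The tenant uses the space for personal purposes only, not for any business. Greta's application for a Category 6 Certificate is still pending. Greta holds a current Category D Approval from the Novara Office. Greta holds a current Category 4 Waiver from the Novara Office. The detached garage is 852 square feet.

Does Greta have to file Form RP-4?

No — exception (e) applies; Greta is not required to file Form RP-4.

Exception (a) is satisfied on its face — the detached garage is part of the primary residence; a current Provisional Clearance is held; the tenant is an immediate family member. But: (f) applies — a current Category D Approval is held. (g) is not triggered (the space is used for personal purposes only), so (f) stands. (a) is therefore removed.
Exception (b) fails — the Tier F Approval is not current.
Exception (c)'s conditions are all satisfied: Greta is a registered non-profit; total rental receipts for the year are $960, less than the $1,160 limit; a Small Lessor Declaration is on file. However, paragraph (i) must be considered: (i) operates against (c): a current Annual Declaration is held. (c) is therefore removed.
Exception (d) fails — the number of days the property was let is 65 days, not less than 62 days.
Exception (e) is satisfied on its face — the property is let furnished; the reportable unit count is 5, less than the 6 limit. Applying paragraphs (k)–(q): (k) is engaged (the coverage ratio is 15%, meeting the 14% threshold), but is set aside by (l): (l) operates against (k): a current Tier B Certificate is held. (m) would limit (l) — a current Schedule G Notice is held — but (n) sets (m) aside: (n) is engaged — the property is publicly advertised. (o) is not engaged (the Category 6 Certificate is not current), so (n) stands. Exception (e) stands.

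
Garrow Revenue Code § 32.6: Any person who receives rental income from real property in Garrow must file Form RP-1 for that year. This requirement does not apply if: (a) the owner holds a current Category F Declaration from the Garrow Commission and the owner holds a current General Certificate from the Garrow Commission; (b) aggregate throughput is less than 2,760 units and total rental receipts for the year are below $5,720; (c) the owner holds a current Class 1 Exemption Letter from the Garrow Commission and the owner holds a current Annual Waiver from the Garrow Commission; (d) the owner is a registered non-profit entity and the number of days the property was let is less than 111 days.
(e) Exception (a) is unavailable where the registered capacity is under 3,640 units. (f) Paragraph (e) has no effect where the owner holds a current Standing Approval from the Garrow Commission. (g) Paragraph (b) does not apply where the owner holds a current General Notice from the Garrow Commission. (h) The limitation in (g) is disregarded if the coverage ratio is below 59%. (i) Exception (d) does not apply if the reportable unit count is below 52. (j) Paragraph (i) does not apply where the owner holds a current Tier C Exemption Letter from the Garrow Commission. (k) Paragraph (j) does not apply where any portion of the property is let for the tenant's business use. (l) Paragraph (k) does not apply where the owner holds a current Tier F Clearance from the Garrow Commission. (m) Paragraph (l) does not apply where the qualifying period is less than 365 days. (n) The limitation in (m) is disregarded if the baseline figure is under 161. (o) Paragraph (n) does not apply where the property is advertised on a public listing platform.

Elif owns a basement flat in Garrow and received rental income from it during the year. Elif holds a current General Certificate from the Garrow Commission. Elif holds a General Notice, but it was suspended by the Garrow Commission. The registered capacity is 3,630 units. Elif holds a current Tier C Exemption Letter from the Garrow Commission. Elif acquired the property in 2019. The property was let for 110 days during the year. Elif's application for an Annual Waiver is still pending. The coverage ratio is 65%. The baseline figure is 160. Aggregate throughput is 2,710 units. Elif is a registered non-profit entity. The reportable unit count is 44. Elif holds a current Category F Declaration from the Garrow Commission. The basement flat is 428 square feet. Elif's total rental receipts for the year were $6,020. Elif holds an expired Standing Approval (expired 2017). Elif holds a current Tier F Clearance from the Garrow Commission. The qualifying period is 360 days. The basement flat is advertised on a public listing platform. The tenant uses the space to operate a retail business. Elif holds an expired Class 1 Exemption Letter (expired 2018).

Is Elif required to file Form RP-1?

Yes — Elif must file Form RP-1.

Exception (a) is satisfied on its face — a current Category F Declaration is held; a current General Certificate is held. Turning to paragraphs (e)–(f): (e) operates — the registered capacity is 3,630 units, under the 3,640 units limit. (f), which would lift (e), is inapplicable — there is no Standing Approval in force. So (a) is unavailable.
Exception (b) fails — total rental receipts for the year are $6,020, not below $5,720.
Exception (c) does not apply: the Class 1 Exemption Letter is not current.
Exception (d) is satisfied on its face — Elif is a registered non-profit; the number of days the property was let is 110 days, less than the 111 days limit. However, paragraphs (i)–(o) must be considered: (i) operates against (d): the reportable unit count is 44, below the 52 limit. (j) would limit (i) — a current Tier C Exemption Letter is held — but (k) sets (j) aside: (k) applies — the space is let for business use. (l) is triggered (a current Tier F Clearance is held), but is displaced by (m): (m) is engaged — the qualifying period is 360 days, less than the 365 days limit. (n) would limit (m) — the baseline figure is 160, under the 161 limit — but (o) sets (n) aside: (o) operates against (n): the property is publicly advertised. Exception (d) does not apply.
None of the exceptions is available; § 32.6 applies in full.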